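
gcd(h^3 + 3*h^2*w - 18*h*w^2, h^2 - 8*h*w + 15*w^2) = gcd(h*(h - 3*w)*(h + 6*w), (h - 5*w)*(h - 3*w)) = -h + 3*w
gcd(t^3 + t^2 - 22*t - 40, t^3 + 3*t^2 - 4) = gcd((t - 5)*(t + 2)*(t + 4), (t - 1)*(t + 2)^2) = t + 2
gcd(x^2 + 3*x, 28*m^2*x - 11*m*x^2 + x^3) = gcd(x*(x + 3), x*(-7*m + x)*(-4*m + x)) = x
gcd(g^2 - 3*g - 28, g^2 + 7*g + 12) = g + 4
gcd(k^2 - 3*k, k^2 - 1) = 1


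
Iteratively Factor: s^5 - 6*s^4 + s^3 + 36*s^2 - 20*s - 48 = (s - 4)*(s^4 - 2*s^3 - 7*s^2 + 8*s + 12) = (s - 4)*(s - 2)*(s^3 - 7*s - 6) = (s - 4)*(s - 2)*(s + 1)*(s^2 - s - 6) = (s - 4)*(s - 3)*(s - 2)*(s + 1)*(s + 2)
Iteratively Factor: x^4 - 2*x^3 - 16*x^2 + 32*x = (x + 4)*(x^3 - 6*x^2 + 8*x) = (x - 2)*(x + 4)*(x^2 - 4*x) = (x - 4)*(x - 2)*(x + 4)*(x)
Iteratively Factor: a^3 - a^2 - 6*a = (a - 3)*(a^2 + 2*a) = a*(a - 3)*(a + 2)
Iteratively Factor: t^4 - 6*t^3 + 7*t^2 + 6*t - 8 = (t - 4)*(t^3 - 2*t^2 - t + 2) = (t - 4)*(t - 2)*(t^2 - 1) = (t - 4)*(t - 2)*(t - 1)*(t + 1)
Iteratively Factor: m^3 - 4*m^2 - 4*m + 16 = (m - 4)*(m^2 - 4) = (m - 4)*(m - 2)*(m + 2)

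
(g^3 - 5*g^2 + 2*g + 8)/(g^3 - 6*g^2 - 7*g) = (g^2 - 6*g + 8)/(g*(g - 7))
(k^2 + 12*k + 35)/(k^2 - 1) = (k^2 + 12*k + 35)/(k^2 - 1)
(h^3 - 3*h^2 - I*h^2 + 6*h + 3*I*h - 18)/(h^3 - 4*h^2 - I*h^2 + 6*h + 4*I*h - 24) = (h - 3)/(h - 4)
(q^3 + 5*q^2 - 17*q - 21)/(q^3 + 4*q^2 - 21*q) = (q + 1)/q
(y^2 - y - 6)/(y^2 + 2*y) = (y - 3)/y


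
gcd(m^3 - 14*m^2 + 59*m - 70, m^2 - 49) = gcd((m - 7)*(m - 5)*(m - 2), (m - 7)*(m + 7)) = m - 7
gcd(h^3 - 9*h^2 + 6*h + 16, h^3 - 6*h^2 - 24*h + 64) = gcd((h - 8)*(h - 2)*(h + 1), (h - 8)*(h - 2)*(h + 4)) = h^2 - 10*h + 16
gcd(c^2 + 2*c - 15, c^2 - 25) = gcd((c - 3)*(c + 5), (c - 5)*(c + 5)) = c + 5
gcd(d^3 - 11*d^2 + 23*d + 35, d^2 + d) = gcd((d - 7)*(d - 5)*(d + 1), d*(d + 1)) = d + 1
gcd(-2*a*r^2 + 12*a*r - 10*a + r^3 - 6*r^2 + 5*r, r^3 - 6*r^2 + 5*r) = r^2 - 6*r + 5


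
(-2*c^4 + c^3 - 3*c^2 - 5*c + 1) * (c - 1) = -2*c^5 + 3*c^4 - 4*c^3 - 2*c^2 + 6*c - 1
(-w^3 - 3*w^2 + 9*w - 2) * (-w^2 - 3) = w^5 + 3*w^4 - 6*w^3 + 11*w^2 - 27*w + 6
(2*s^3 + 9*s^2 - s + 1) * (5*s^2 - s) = 10*s^5 + 43*s^4 - 14*s^3 + 6*s^2 - s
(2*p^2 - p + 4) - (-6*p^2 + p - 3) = 8*p^2 - 2*p + 7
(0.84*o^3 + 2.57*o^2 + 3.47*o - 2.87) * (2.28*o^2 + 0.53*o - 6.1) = 1.9152*o^5 + 6.3048*o^4 + 4.1497*o^3 - 20.3815*o^2 - 22.6881*o + 17.507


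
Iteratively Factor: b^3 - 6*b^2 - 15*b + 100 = (b - 5)*(b^2 - b - 20) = (b - 5)^2*(b + 4)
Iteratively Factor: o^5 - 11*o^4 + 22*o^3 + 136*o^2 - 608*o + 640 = (o + 4)*(o^4 - 15*o^3 + 82*o^2 - 192*o + 160) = (o - 4)*(o + 4)*(o^3 - 11*o^2 + 38*o - 40) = (o - 5)*(o - 4)*(o + 4)*(o^2 - 6*o + 8) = (o - 5)*(o - 4)^2*(o + 4)*(o - 2)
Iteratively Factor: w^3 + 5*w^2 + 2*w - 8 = (w + 2)*(w^2 + 3*w - 4) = (w + 2)*(w + 4)*(w - 1)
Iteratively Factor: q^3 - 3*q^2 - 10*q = (q + 2)*(q^2 - 5*q) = (q - 5)*(q + 2)*(q)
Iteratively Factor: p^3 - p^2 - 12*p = (p + 3)*(p^2 - 4*p) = (p - 4)*(p + 3)*(p)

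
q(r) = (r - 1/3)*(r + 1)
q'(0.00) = 0.67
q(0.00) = -0.33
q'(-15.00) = -29.33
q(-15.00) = 214.67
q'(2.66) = 5.99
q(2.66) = 8.52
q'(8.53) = 17.73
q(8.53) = 78.11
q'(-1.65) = -2.63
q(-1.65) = 1.29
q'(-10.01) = -19.35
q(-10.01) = 93.19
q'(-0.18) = 0.31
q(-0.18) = -0.42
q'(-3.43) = -6.19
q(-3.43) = 9.14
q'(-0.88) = -1.09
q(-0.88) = -0.15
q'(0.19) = 1.05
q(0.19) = -0.17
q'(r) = 2*r + 2/3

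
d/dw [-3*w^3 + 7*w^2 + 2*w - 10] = -9*w^2 + 14*w + 2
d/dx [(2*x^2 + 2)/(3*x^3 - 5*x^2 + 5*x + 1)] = 2*(-3*x^4 - 4*x^2 + 12*x - 5)/(9*x^6 - 30*x^5 + 55*x^4 - 44*x^3 + 15*x^2 + 10*x + 1)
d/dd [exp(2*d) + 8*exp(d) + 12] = 2*(exp(d) + 4)*exp(d)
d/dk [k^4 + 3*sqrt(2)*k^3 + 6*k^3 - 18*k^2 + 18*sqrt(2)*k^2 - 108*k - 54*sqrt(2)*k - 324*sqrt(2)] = 4*k^3 + 9*sqrt(2)*k^2 + 18*k^2 - 36*k + 36*sqrt(2)*k - 108 - 54*sqrt(2)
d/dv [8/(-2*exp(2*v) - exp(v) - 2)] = (32*exp(v) + 8)*exp(v)/(2*exp(2*v) + exp(v) + 2)^2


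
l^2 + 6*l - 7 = (l - 1)*(l + 7)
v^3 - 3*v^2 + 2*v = v*(v - 2)*(v - 1)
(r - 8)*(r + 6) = r^2 - 2*r - 48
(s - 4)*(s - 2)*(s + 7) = s^3 + s^2 - 34*s + 56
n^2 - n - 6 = (n - 3)*(n + 2)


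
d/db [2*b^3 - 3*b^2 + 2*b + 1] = 6*b^2 - 6*b + 2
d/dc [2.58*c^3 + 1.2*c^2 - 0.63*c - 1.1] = 7.74*c^2 + 2.4*c - 0.63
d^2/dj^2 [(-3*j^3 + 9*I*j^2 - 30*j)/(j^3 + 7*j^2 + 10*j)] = (j^3*(42 + 18*I) + j*(-1260 - 540*I) - 2940 - 1260*I)/(j^6 + 21*j^5 + 177*j^4 + 763*j^3 + 1770*j^2 + 2100*j + 1000)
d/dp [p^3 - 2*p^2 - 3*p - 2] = 3*p^2 - 4*p - 3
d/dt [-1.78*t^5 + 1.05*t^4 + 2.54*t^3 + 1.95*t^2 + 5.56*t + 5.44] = -8.9*t^4 + 4.2*t^3 + 7.62*t^2 + 3.9*t + 5.56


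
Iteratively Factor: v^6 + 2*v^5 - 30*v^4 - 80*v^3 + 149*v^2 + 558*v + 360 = (v + 3)*(v^5 - v^4 - 27*v^3 + v^2 + 146*v + 120) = (v - 5)*(v + 3)*(v^4 + 4*v^3 - 7*v^2 - 34*v - 24) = (v - 5)*(v + 2)*(v + 3)*(v^3 + 2*v^2 - 11*v - 12) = (v - 5)*(v + 2)*(v + 3)*(v + 4)*(v^2 - 2*v - 3) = (v - 5)*(v + 1)*(v + 2)*(v + 3)*(v + 4)*(v - 3)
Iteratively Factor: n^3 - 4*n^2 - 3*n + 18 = (n + 2)*(n^2 - 6*n + 9) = (n - 3)*(n + 2)*(n - 3)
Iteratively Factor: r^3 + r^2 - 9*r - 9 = (r - 3)*(r^2 + 4*r + 3) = (r - 3)*(r + 3)*(r + 1)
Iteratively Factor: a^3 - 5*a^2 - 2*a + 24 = (a + 2)*(a^2 - 7*a + 12) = (a - 3)*(a + 2)*(a - 4)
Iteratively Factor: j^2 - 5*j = (j - 5)*(j)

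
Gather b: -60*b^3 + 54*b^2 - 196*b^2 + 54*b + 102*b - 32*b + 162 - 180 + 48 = -60*b^3 - 142*b^2 + 124*b + 30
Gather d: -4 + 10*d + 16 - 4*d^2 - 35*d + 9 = -4*d^2 - 25*d + 21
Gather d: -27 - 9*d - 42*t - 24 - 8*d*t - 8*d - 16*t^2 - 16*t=d*(-8*t - 17) - 16*t^2 - 58*t - 51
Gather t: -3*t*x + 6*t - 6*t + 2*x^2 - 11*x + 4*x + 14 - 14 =-3*t*x + 2*x^2 - 7*x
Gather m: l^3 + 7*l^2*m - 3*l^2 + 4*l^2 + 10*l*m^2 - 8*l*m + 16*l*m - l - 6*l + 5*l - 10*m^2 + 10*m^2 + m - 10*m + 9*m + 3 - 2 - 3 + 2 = l^3 + l^2 + 10*l*m^2 - 2*l + m*(7*l^2 + 8*l)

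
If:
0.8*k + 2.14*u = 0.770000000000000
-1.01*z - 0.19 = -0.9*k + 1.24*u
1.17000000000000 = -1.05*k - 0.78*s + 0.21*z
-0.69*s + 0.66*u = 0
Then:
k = -3.22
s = 1.50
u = 1.56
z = -4.98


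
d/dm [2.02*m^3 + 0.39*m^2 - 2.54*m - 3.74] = 6.06*m^2 + 0.78*m - 2.54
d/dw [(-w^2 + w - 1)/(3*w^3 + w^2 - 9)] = (w*(9*w + 2)*(w^2 - w + 1) + (1 - 2*w)*(3*w^3 + w^2 - 9))/(3*w^3 + w^2 - 9)^2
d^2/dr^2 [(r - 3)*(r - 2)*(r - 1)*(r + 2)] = 12*r^2 - 24*r - 2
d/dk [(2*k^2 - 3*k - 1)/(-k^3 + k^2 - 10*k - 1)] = (2*k^4 - 6*k^3 - 20*k^2 - 2*k - 7)/(k^6 - 2*k^5 + 21*k^4 - 18*k^3 + 98*k^2 + 20*k + 1)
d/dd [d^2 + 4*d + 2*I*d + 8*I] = 2*d + 4 + 2*I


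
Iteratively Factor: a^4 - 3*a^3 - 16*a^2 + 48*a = (a)*(a^3 - 3*a^2 - 16*a + 48) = a*(a - 3)*(a^2 - 16) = a*(a - 3)*(a + 4)*(a - 4)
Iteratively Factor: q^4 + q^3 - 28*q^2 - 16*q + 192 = (q + 4)*(q^3 - 3*q^2 - 16*q + 48) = (q - 4)*(q + 4)*(q^2 + q - 12) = (q - 4)*(q + 4)^2*(q - 3)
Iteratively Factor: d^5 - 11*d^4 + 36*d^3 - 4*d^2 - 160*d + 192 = (d - 2)*(d^4 - 9*d^3 + 18*d^2 + 32*d - 96) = (d - 4)*(d - 2)*(d^3 - 5*d^2 - 2*d + 24) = (d - 4)^2*(d - 2)*(d^2 - d - 6) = (d - 4)^2*(d - 3)*(d - 2)*(d + 2)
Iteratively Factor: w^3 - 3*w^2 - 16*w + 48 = (w - 3)*(w^2 - 16) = (w - 3)*(w + 4)*(w - 4)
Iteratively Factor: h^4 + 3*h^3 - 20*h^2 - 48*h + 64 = (h - 4)*(h^3 + 7*h^2 + 8*h - 16) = (h - 4)*(h + 4)*(h^2 + 3*h - 4) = (h - 4)*(h + 4)^2*(h - 1)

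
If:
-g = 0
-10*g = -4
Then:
No Solution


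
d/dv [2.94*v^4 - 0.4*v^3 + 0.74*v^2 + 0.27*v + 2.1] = 11.76*v^3 - 1.2*v^2 + 1.48*v + 0.27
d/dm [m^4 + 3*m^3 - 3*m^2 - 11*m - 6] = 4*m^3 + 9*m^2 - 6*m - 11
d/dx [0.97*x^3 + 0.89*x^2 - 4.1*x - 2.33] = 2.91*x^2 + 1.78*x - 4.1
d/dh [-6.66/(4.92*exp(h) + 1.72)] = 32.7672*exp(h)/(4.92*exp(h) + 1.72)^2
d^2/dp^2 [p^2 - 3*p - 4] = 2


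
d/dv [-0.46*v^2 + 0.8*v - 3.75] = 0.8 - 0.92*v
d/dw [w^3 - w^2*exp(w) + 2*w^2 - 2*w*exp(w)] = -w^2*exp(w) + 3*w^2 - 4*w*exp(w) + 4*w - 2*exp(w)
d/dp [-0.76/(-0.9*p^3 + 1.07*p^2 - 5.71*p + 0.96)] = (-2.052*p^2 + 1.6264*p - 4.3396)/(0.9*p^3 - 1.07*p^2 + 5.71*p - 0.96)^2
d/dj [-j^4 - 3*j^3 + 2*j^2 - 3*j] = -4*j^3 - 9*j^2 + 4*j - 3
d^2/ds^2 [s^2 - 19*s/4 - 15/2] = 2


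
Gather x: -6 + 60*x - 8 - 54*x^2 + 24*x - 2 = -54*x^2 + 84*x - 16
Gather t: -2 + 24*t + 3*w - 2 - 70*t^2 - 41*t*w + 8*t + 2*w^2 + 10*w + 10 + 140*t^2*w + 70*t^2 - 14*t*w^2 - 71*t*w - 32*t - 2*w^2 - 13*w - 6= 140*t^2*w + t*(-14*w^2 - 112*w)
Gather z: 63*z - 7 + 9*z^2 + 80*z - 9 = 9*z^2 + 143*z - 16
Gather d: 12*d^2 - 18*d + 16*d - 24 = 12*d^2 - 2*d - 24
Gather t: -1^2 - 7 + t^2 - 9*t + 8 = t^2 - 9*t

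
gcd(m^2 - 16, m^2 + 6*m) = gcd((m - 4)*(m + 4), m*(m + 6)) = 1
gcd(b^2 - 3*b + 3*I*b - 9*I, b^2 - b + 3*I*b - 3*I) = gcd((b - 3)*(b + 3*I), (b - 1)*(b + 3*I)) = b + 3*I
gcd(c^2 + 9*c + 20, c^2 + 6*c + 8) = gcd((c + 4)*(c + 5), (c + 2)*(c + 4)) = c + 4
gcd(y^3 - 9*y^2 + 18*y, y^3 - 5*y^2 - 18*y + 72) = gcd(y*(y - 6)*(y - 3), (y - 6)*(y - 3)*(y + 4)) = y^2 - 9*y + 18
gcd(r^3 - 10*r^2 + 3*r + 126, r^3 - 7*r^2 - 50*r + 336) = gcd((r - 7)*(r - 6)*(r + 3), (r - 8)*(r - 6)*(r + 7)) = r - 6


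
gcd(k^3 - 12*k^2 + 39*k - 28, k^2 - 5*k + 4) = k^2 - 5*k + 4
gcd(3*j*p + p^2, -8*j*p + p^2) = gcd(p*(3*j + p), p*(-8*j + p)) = p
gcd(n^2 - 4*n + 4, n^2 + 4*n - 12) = n - 2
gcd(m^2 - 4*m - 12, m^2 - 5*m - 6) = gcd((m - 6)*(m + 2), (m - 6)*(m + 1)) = m - 6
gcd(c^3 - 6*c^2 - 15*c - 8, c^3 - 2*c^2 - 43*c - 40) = c^2 - 7*c - 8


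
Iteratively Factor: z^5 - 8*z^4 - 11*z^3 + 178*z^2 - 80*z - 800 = (z + 2)*(z^4 - 10*z^3 + 9*z^2 + 160*z - 400) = (z - 5)*(z + 2)*(z^3 - 5*z^2 - 16*z + 80) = (z - 5)^2*(z + 2)*(z^2 - 16) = (z - 5)^2*(z - 4)*(z + 2)*(z + 4)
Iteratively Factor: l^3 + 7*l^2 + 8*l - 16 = (l + 4)*(l^2 + 3*l - 4) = (l + 4)^2*(l - 1)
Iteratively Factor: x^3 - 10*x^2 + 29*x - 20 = (x - 4)*(x^2 - 6*x + 5) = (x - 4)*(x - 1)*(x - 5)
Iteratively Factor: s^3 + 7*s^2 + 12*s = (s + 3)*(s^2 + 4*s) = s*(s + 3)*(s + 4)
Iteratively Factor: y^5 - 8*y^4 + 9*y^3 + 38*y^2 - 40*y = (y - 1)*(y^4 - 7*y^3 + 2*y^2 + 40*y) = (y - 4)*(y - 1)*(y^3 - 3*y^2 - 10*y) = (y - 4)*(y - 1)*(y + 2)*(y^2 - 5*y) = (y - 5)*(y - 4)*(y - 1)*(y + 2)*(y)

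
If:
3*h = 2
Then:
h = 2/3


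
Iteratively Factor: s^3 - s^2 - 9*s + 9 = (s - 3)*(s^2 + 2*s - 3) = (s - 3)*(s + 3)*(s - 1)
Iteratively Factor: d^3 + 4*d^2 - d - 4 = (d + 4)*(d^2 - 1) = (d + 1)*(d + 4)*(d - 1)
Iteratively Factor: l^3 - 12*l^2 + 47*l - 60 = (l - 4)*(l^2 - 8*l + 15) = (l - 5)*(l - 4)*(l - 3)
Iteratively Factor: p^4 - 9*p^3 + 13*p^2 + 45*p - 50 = (p + 2)*(p^3 - 11*p^2 + 35*p - 25) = (p - 5)*(p + 2)*(p^2 - 6*p + 5) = (p - 5)*(p - 1)*(p + 2)*(p - 5)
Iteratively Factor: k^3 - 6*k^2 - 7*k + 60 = (k - 5)*(k^2 - k - 12) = (k - 5)*(k - 4)*(k + 3)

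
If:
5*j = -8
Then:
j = -8/5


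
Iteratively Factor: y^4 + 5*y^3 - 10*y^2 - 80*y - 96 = (y - 4)*(y^3 + 9*y^2 + 26*y + 24) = (y - 4)*(y + 2)*(y^2 + 7*y + 12) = (y - 4)*(y + 2)*(y + 3)*(y + 4)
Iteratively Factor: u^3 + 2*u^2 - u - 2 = (u + 2)*(u^2 - 1) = (u - 1)*(u + 2)*(u + 1)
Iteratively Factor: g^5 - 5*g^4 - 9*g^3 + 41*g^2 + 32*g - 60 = (g + 2)*(g^4 - 7*g^3 + 5*g^2 + 31*g - 30) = (g - 1)*(g + 2)*(g^3 - 6*g^2 - g + 30) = (g - 1)*(g + 2)^2*(g^2 - 8*g + 15) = (g - 5)*(g - 1)*(g + 2)^2*(g - 3)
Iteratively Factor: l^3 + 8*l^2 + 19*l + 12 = (l + 3)*(l^2 + 5*l + 4) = (l + 3)*(l + 4)*(l + 1)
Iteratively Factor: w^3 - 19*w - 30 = (w + 2)*(w^2 - 2*w - 15) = (w + 2)*(w + 3)*(w - 5)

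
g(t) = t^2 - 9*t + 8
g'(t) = 2*t - 9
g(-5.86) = 95.08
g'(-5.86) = -20.72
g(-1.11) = 19.22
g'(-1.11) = -11.22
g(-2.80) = 41.04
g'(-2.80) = -14.60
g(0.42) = 4.40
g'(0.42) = -8.16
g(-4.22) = 63.79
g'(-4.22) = -17.44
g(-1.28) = 21.16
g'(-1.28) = -11.56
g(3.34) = -10.90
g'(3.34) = -2.32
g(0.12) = 6.93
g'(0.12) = -8.76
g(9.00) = 8.00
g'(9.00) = 9.00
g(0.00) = 8.00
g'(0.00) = -9.00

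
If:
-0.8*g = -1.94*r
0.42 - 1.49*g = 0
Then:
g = 0.28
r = 0.12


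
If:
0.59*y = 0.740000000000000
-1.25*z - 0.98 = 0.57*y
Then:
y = 1.25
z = -1.36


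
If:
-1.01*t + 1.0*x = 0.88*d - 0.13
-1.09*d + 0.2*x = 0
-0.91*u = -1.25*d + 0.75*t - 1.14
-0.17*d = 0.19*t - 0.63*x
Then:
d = 0.01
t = 0.17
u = 1.12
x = 0.06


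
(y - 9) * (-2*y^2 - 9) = -2*y^3 + 18*y^2 - 9*y + 81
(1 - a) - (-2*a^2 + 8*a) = 2*a^2 - 9*a + 1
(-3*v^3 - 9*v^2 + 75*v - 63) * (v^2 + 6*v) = -3*v^5 - 27*v^4 + 21*v^3 + 387*v^2 - 378*v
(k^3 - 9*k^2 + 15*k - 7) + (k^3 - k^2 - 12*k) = 2*k^3 - 10*k^2 + 3*k - 7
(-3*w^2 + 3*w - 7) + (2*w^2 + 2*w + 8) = -w^2 + 5*w + 1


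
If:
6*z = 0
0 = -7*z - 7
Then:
No Solution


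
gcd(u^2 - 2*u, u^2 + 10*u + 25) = 1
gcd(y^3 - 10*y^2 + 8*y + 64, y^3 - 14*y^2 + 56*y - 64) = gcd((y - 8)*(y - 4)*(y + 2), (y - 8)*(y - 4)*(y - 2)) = y^2 - 12*y + 32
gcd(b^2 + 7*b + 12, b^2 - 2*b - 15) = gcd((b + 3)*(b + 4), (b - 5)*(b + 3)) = b + 3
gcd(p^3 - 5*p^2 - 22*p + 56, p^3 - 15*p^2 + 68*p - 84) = p^2 - 9*p + 14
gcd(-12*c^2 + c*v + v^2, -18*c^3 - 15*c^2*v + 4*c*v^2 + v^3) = -3*c + v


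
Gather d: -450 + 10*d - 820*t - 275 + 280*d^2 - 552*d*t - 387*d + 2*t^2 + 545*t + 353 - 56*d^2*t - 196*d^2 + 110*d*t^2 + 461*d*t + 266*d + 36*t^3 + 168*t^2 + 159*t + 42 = d^2*(84 - 56*t) + d*(110*t^2 - 91*t - 111) + 36*t^3 + 170*t^2 - 116*t - 330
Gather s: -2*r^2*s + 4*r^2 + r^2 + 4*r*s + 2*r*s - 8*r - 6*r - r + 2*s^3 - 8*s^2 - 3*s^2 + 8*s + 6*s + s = 5*r^2 - 15*r + 2*s^3 - 11*s^2 + s*(-2*r^2 + 6*r + 15)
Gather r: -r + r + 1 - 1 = 0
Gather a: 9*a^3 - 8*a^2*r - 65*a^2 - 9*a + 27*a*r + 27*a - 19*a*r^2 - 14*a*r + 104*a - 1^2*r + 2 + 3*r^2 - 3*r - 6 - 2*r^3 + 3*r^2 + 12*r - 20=9*a^3 + a^2*(-8*r - 65) + a*(-19*r^2 + 13*r + 122) - 2*r^3 + 6*r^2 + 8*r - 24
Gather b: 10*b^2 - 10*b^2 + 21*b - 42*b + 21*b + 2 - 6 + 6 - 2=0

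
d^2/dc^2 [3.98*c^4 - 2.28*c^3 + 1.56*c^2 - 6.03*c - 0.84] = 47.76*c^2 - 13.68*c + 3.12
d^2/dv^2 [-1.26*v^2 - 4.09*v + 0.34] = -2.52000000000000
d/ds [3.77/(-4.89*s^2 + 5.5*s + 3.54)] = (36.8706*s - 20.735)/(-4.89*s^2 + 5.5*s + 3.54)^2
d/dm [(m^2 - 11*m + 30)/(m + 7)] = (m^2 + 14*m - 107)/(m^2 + 14*m + 49)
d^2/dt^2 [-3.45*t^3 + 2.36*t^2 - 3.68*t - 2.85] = 4.72 - 20.7*t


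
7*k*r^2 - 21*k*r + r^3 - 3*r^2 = r*(7*k + r)*(r - 3)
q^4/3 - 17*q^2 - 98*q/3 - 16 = (q/3 + 1/3)*(q - 8)*(q + 1)*(q + 6)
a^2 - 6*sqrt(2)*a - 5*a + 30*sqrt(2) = (a - 5)*(a - 6*sqrt(2))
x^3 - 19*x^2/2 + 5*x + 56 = (x - 8)*(x - 7/2)*(x + 2)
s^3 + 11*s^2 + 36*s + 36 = (s + 2)*(s + 3)*(s + 6)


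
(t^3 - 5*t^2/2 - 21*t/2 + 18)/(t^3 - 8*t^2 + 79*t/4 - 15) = 2*(t + 3)/(2*t - 5)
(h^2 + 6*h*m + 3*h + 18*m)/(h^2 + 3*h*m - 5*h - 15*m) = (h^2 + 6*h*m + 3*h + 18*m)/(h^2 + 3*h*m - 5*h - 15*m)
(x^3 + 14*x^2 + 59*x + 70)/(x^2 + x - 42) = (x^2 + 7*x + 10)/(x - 6)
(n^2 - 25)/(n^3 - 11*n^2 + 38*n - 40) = (n + 5)/(n^2 - 6*n + 8)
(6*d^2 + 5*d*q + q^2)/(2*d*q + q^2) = (3*d + q)/q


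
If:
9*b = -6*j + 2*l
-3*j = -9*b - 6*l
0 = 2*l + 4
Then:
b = 20/27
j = -16/9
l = -2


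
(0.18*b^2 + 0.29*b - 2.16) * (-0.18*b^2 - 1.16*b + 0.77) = -0.0324*b^4 - 0.261*b^3 + 0.191*b^2 + 2.7289*b - 1.6632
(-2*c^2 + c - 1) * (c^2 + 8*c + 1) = -2*c^4 - 15*c^3 + 5*c^2 - 7*c - 1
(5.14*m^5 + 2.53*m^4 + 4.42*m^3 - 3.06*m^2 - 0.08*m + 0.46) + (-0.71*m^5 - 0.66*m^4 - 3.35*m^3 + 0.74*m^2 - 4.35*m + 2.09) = 4.43*m^5 + 1.87*m^4 + 1.07*m^3 - 2.32*m^2 - 4.43*m + 2.55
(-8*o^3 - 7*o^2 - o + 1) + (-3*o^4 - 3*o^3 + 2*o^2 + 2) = -3*o^4 - 11*o^3 - 5*o^2 - o + 3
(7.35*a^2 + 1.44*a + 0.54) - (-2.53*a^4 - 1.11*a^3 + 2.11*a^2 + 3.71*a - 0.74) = 2.53*a^4 + 1.11*a^3 + 5.24*a^2 - 2.27*a + 1.28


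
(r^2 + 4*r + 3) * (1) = r^2 + 4*r + 3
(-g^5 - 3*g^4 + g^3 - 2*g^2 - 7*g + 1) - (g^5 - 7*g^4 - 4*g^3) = -2*g^5 + 4*g^4 + 5*g^3 - 2*g^2 - 7*g + 1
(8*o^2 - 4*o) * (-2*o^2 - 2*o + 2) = -16*o^4 - 8*o^3 + 24*o^2 - 8*o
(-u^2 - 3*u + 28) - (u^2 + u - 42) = -2*u^2 - 4*u + 70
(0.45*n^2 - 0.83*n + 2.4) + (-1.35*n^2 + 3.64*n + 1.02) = -0.9*n^2 + 2.81*n + 3.42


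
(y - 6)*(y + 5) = y^2 - y - 30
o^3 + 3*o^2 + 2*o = o*(o + 1)*(o + 2)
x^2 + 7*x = x*(x + 7)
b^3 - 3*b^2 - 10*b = b*(b - 5)*(b + 2)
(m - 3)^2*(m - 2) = m^3 - 8*m^2 + 21*m - 18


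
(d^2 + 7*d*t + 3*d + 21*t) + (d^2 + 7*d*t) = 2*d^2 + 14*d*t + 3*d + 21*t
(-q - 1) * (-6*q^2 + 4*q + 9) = 6*q^3 + 2*q^2 - 13*q - 9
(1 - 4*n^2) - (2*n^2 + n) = -6*n^2 - n + 1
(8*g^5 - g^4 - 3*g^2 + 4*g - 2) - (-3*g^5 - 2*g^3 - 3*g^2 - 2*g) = 11*g^5 - g^4 + 2*g^3 + 6*g - 2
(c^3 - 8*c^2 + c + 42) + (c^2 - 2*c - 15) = c^3 - 7*c^2 - c + 27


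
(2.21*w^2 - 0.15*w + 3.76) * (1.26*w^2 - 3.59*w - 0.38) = 2.7846*w^4 - 8.1229*w^3 + 4.4363*w^2 - 13.4414*w - 1.4288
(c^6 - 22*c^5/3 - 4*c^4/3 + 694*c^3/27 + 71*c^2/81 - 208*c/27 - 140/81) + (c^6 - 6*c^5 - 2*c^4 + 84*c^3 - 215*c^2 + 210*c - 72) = 2*c^6 - 40*c^5/3 - 10*c^4/3 + 2962*c^3/27 - 17344*c^2/81 + 5462*c/27 - 5972/81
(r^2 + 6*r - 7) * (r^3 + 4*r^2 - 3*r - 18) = r^5 + 10*r^4 + 14*r^3 - 64*r^2 - 87*r + 126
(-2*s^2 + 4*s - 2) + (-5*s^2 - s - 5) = -7*s^2 + 3*s - 7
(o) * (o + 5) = o^2 + 5*o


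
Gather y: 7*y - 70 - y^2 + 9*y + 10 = -y^2 + 16*y - 60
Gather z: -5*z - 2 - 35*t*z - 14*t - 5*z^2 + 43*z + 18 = -14*t - 5*z^2 + z*(38 - 35*t) + 16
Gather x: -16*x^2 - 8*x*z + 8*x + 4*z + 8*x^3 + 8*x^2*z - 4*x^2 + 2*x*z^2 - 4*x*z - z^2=8*x^3 + x^2*(8*z - 20) + x*(2*z^2 - 12*z + 8) - z^2 + 4*z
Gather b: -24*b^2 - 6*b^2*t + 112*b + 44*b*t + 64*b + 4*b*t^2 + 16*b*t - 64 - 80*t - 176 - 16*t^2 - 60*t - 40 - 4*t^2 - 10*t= b^2*(-6*t - 24) + b*(4*t^2 + 60*t + 176) - 20*t^2 - 150*t - 280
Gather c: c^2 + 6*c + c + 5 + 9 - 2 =c^2 + 7*c + 12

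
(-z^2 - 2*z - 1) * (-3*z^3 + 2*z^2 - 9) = 3*z^5 + 4*z^4 - z^3 + 7*z^2 + 18*z + 9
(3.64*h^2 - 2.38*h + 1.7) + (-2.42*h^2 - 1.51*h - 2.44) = 1.22*h^2 - 3.89*h - 0.74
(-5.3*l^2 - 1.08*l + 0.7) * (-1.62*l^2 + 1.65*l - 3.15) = 8.586*l^4 - 6.9954*l^3 + 13.779*l^2 + 4.557*l - 2.205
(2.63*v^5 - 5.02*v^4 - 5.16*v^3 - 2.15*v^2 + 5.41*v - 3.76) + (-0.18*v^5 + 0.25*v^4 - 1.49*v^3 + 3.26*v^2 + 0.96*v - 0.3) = 2.45*v^5 - 4.77*v^4 - 6.65*v^3 + 1.11*v^2 + 6.37*v - 4.06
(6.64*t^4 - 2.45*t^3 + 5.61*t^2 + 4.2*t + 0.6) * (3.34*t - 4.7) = 22.1776*t^5 - 39.391*t^4 + 30.2524*t^3 - 12.339*t^2 - 17.736*t - 2.82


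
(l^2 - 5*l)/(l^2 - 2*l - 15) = l/(l + 3)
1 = 1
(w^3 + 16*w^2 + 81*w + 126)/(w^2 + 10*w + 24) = (w^2 + 10*w + 21)/(w + 4)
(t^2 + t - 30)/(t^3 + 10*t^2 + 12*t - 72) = (t - 5)/(t^2 + 4*t - 12)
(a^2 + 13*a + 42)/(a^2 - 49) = (a + 6)/(a - 7)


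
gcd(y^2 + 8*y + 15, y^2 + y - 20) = y + 5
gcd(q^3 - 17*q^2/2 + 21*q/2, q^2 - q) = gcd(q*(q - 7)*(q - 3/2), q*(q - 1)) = q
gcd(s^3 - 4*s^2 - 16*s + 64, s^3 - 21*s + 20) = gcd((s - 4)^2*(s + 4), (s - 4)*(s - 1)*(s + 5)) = s - 4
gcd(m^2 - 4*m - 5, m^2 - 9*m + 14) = 1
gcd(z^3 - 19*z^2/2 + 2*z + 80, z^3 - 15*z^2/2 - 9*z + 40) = z^2 - 11*z/2 - 20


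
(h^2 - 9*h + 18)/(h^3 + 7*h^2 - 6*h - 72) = (h - 6)/(h^2 + 10*h + 24)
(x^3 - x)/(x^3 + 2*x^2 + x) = (x - 1)/(x + 1)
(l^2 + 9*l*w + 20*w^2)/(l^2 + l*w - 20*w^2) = (-l - 4*w)/(-l + 4*w)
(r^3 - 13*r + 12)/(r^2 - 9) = (r^2 + 3*r - 4)/(r + 3)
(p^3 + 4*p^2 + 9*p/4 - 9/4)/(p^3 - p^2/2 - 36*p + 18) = (2*p^2 + 9*p + 9)/(2*(p^2 - 36))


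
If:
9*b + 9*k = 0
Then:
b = -k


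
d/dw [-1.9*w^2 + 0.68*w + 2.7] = 0.68 - 3.8*w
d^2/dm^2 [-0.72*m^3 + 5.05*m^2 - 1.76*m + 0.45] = 10.1 - 4.32*m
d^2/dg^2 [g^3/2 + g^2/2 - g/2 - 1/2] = 3*g + 1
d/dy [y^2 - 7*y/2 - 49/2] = 2*y - 7/2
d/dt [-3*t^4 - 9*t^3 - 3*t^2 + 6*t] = -12*t^3 - 27*t^2 - 6*t + 6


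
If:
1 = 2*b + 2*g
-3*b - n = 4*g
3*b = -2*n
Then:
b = 4/5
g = -3/10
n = -6/5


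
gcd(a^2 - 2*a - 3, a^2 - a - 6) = a - 3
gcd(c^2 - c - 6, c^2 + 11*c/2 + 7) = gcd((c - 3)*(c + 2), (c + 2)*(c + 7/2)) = c + 2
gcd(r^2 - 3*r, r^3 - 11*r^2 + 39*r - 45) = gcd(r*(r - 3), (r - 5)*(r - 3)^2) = r - 3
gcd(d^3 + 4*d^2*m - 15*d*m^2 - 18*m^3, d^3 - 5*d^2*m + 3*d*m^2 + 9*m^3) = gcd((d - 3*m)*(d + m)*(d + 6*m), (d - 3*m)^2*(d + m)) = d^2 - 2*d*m - 3*m^2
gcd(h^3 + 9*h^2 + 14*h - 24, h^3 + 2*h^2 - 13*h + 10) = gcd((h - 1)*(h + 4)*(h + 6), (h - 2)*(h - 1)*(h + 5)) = h - 1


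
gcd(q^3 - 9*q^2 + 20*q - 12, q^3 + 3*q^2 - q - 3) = q - 1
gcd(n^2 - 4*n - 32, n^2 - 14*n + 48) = n - 8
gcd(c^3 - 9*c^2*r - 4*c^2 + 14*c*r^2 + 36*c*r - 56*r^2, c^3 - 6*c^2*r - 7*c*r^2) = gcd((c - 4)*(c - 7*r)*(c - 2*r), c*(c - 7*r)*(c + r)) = -c + 7*r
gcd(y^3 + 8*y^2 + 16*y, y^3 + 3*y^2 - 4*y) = y^2 + 4*y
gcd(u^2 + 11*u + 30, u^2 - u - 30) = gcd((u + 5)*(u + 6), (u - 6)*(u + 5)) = u + 5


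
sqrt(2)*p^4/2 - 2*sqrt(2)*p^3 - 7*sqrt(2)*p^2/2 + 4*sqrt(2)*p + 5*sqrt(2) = (p - 5)*(p - sqrt(2))*(p + sqrt(2))*(sqrt(2)*p/2 + sqrt(2)/2)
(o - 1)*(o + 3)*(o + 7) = o^3 + 9*o^2 + 11*o - 21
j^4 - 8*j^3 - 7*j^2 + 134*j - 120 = (j - 6)*(j - 5)*(j - 1)*(j + 4)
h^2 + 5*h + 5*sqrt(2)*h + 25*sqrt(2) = (h + 5)*(h + 5*sqrt(2))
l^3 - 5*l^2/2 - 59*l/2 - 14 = (l - 7)*(l + 1/2)*(l + 4)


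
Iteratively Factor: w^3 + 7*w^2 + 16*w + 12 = (w + 2)*(w^2 + 5*w + 6) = (w + 2)*(w + 3)*(w + 2)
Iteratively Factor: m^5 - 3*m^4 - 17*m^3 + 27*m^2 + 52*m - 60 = (m - 5)*(m^4 + 2*m^3 - 7*m^2 - 8*m + 12) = (m - 5)*(m + 3)*(m^3 - m^2 - 4*m + 4) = (m - 5)*(m + 2)*(m + 3)*(m^2 - 3*m + 2) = (m - 5)*(m - 2)*(m + 2)*(m + 3)*(m - 1)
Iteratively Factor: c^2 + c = (c + 1)*(c)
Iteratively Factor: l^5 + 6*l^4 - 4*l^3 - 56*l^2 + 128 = (l + 4)*(l^4 + 2*l^3 - 12*l^2 - 8*l + 32) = (l + 2)*(l + 4)*(l^3 - 12*l + 16) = (l - 2)*(l + 2)*(l + 4)*(l^2 + 2*l - 8) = (l - 2)*(l + 2)*(l + 4)^2*(l - 2)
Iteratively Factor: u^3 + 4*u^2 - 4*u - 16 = (u + 2)*(u^2 + 2*u - 8) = (u + 2)*(u + 4)*(u - 2)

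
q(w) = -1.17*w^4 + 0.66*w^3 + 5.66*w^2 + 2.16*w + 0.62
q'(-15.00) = 16072.86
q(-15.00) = -60217.03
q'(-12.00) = 8238.48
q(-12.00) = -24611.86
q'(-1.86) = 18.07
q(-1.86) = -2.07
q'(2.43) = -25.79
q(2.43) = 7.97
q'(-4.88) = 537.95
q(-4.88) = -615.37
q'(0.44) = 7.13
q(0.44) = 2.68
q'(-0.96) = -2.74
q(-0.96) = 2.18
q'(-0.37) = -1.52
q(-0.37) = 0.54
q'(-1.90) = 19.90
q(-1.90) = -2.83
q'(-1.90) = 19.90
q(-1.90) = -2.83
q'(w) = -4.68*w^3 + 1.98*w^2 + 11.32*w + 2.16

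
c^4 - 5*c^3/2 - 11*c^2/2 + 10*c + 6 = (c - 3)*(c - 2)*(c + 1/2)*(c + 2)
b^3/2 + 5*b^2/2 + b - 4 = (b/2 + 1)*(b - 1)*(b + 4)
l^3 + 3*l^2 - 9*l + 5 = (l - 1)^2*(l + 5)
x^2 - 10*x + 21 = (x - 7)*(x - 3)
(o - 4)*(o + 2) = o^2 - 2*o - 8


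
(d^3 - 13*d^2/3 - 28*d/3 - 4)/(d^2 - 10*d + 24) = (3*d^2 + 5*d + 2)/(3*(d - 4))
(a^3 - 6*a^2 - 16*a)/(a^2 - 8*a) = a + 2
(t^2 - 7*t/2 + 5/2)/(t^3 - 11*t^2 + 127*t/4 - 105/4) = 2*(t - 1)/(2*t^2 - 17*t + 21)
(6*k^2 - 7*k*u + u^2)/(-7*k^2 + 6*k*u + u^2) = (-6*k + u)/(7*k + u)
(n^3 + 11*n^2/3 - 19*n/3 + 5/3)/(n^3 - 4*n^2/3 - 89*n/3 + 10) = (n - 1)/(n - 6)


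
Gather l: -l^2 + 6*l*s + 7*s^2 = -l^2 + 6*l*s + 7*s^2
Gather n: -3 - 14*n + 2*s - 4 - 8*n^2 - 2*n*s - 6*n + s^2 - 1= -8*n^2 + n*(-2*s - 20) + s^2 + 2*s - 8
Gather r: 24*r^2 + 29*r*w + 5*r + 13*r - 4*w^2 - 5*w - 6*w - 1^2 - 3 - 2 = 24*r^2 + r*(29*w + 18) - 4*w^2 - 11*w - 6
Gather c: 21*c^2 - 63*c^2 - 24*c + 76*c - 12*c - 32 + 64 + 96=-42*c^2 + 40*c + 128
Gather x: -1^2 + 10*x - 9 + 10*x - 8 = 20*x - 18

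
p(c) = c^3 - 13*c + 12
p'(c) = 3*c^2 - 13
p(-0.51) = 18.50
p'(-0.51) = -12.22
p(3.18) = 2.82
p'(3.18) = 17.34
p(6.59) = 212.52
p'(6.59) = 117.28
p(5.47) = 104.56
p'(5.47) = 76.76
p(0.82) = 1.89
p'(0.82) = -10.98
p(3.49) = 9.14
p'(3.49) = 23.54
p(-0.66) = 20.29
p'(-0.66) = -11.69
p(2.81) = -2.34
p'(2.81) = 10.69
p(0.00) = 12.00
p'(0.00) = -13.00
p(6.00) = 150.00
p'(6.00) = 95.00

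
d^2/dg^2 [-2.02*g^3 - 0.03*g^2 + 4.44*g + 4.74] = -12.12*g - 0.06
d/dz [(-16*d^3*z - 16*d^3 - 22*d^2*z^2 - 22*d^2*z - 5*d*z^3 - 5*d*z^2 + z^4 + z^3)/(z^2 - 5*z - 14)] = (16*d^3*z^2 + 32*d^3*z + 144*d^3 + 132*d^2*z^2 + 616*d^2*z + 308*d^2 - 5*d*z^4 + 50*d*z^3 + 235*d*z^2 + 140*d*z + 2*z^5 - 14*z^4 - 66*z^3 - 42*z^2)/(z^4 - 10*z^3 - 3*z^2 + 140*z + 196)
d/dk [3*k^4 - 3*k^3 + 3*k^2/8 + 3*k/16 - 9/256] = 12*k^3 - 9*k^2 + 3*k/4 + 3/16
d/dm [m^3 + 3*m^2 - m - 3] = 3*m^2 + 6*m - 1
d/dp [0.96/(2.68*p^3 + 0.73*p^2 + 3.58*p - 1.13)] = (-7.7184*p^2 - 1.4016*p - 3.4368)/(2.68*p^3 + 0.73*p^2 + 3.58*p - 1.13)^2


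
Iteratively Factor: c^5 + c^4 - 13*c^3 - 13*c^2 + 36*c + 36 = (c - 3)*(c^4 + 4*c^3 - c^2 - 16*c - 12) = (c - 3)*(c + 1)*(c^3 + 3*c^2 - 4*c - 12) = (c - 3)*(c - 2)*(c + 1)*(c^2 + 5*c + 6) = (c - 3)*(c - 2)*(c + 1)*(c + 3)*(c + 2)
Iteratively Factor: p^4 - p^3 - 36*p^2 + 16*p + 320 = (p + 4)*(p^3 - 5*p^2 - 16*p + 80) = (p + 4)^2*(p^2 - 9*p + 20) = (p - 4)*(p + 4)^2*(p - 5)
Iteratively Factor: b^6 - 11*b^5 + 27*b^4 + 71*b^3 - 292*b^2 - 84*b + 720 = (b + 2)*(b^5 - 13*b^4 + 53*b^3 - 35*b^2 - 222*b + 360) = (b - 3)*(b + 2)*(b^4 - 10*b^3 + 23*b^2 + 34*b - 120) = (b - 4)*(b - 3)*(b + 2)*(b^3 - 6*b^2 - b + 30) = (b - 5)*(b - 4)*(b - 3)*(b + 2)*(b^2 - b - 6) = (b - 5)*(b - 4)*(b - 3)*(b + 2)^2*(b - 3)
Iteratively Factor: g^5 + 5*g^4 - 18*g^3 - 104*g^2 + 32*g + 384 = (g + 4)*(g^4 + g^3 - 22*g^2 - 16*g + 96) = (g - 4)*(g + 4)*(g^3 + 5*g^2 - 2*g - 24) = (g - 4)*(g - 2)*(g + 4)*(g^2 + 7*g + 12) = (g - 4)*(g - 2)*(g + 3)*(g + 4)*(g + 4)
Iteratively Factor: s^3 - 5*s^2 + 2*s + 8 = (s - 4)*(s^2 - s - 2) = (s - 4)*(s - 2)*(s + 1)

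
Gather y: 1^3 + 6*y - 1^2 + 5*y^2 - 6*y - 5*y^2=0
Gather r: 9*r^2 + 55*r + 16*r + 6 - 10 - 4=9*r^2 + 71*r - 8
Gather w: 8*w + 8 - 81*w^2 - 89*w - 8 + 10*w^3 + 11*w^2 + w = 10*w^3 - 70*w^2 - 80*w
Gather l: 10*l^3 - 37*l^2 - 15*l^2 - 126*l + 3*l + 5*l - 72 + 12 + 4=10*l^3 - 52*l^2 - 118*l - 56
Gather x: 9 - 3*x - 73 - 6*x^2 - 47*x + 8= -6*x^2 - 50*x - 56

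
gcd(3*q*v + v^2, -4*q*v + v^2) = v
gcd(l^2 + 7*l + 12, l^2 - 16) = l + 4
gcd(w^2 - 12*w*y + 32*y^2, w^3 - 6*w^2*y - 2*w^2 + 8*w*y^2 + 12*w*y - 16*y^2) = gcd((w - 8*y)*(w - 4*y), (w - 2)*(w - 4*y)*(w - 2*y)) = -w + 4*y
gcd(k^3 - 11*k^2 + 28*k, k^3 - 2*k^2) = k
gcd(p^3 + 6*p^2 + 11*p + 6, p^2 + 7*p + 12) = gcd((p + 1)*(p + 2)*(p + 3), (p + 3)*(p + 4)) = p + 3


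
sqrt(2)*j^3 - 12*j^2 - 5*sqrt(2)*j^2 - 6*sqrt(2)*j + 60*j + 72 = (j - 6)*(j - 6*sqrt(2))*(sqrt(2)*j + sqrt(2))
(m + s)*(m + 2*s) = m^2 + 3*m*s + 2*s^2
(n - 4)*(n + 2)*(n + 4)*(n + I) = n^4 + 2*n^3 + I*n^3 - 16*n^2 + 2*I*n^2 - 32*n - 16*I*n - 32*I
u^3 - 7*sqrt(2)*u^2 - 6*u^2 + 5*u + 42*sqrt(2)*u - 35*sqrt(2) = (u - 5)*(u - 1)*(u - 7*sqrt(2))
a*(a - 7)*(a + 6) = a^3 - a^2 - 42*a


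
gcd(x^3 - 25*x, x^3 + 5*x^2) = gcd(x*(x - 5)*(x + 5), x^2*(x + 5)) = x^2 + 5*x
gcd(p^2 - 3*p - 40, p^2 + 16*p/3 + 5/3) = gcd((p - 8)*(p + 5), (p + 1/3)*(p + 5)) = p + 5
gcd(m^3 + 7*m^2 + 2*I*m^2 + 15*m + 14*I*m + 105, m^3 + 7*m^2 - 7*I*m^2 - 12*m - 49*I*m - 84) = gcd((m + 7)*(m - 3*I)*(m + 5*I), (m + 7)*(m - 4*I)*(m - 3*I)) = m^2 + m*(7 - 3*I) - 21*I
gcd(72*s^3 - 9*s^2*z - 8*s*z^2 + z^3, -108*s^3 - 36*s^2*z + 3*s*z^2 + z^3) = 3*s + z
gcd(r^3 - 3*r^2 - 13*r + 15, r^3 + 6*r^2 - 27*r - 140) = r - 5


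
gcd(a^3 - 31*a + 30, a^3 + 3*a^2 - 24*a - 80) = a - 5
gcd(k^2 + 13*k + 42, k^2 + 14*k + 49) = k + 7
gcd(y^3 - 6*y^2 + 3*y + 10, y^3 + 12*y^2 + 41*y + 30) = y + 1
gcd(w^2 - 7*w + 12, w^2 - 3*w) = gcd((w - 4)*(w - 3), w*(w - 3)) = w - 3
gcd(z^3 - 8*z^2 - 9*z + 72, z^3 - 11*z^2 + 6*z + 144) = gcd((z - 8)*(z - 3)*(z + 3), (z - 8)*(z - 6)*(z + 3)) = z^2 - 5*z - 24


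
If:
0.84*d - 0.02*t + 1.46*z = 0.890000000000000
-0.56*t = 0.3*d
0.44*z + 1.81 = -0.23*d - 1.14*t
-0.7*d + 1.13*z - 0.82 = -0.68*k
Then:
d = 3.26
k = 6.71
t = -1.75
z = -1.29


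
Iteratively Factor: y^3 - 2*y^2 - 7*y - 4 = (y - 4)*(y^2 + 2*y + 1) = (y - 4)*(y + 1)*(y + 1)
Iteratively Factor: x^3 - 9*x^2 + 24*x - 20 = (x - 2)*(x^2 - 7*x + 10) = (x - 2)^2*(x - 5)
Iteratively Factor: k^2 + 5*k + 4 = (k + 4)*(k + 1)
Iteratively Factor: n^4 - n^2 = (n)*(n^3 - n) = n*(n + 1)*(n^2 - n) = n^2*(n + 1)*(n - 1)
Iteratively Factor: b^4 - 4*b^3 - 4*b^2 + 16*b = (b)*(b^3 - 4*b^2 - 4*b + 16) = b*(b - 4)*(b^2 - 4) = b*(b - 4)*(b + 2)*(b - 2)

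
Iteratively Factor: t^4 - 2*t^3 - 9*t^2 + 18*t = (t + 3)*(t^3 - 5*t^2 + 6*t) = (t - 2)*(t + 3)*(t^2 - 3*t) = t*(t - 2)*(t + 3)*(t - 3)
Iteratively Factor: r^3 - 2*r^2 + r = (r - 1)*(r^2 - r) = r*(r - 1)*(r - 1)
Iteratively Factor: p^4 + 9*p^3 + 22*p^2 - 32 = (p + 2)*(p^3 + 7*p^2 + 8*p - 16) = (p - 1)*(p + 2)*(p^2 + 8*p + 16) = (p - 1)*(p + 2)*(p + 4)*(p + 4)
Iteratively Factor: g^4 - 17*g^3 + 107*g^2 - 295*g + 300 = (g - 3)*(g^3 - 14*g^2 + 65*g - 100) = (g - 5)*(g - 3)*(g^2 - 9*g + 20) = (g - 5)^2*(g - 3)*(g - 4)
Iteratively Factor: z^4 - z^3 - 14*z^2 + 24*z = (z + 4)*(z^3 - 5*z^2 + 6*z) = (z - 2)*(z + 4)*(z^2 - 3*z) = (z - 3)*(z - 2)*(z + 4)*(z)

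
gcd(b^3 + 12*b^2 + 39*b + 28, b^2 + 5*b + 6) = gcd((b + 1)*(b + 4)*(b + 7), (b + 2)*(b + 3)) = 1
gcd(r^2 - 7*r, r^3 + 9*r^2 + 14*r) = r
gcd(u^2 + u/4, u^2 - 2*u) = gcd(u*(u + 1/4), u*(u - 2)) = u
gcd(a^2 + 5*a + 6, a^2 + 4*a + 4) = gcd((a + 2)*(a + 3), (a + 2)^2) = a + 2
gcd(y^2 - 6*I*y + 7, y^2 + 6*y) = 1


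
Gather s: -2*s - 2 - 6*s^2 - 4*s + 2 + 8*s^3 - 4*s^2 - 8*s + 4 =8*s^3 - 10*s^2 - 14*s + 4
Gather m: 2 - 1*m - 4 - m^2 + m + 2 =-m^2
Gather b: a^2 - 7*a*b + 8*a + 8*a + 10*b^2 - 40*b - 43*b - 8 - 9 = a^2 + 16*a + 10*b^2 + b*(-7*a - 83) - 17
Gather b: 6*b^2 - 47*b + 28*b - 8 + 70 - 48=6*b^2 - 19*b + 14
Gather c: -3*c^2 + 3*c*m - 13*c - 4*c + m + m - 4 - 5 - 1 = -3*c^2 + c*(3*m - 17) + 2*m - 10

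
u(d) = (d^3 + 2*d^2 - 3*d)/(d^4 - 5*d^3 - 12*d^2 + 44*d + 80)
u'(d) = (3*d^2 + 4*d - 3)/(d^4 - 5*d^3 - 12*d^2 + 44*d + 80) + (d^3 + 2*d^2 - 3*d)*(-4*d^3 + 15*d^2 + 24*d - 44)/(d^4 - 5*d^3 - 12*d^2 + 44*d + 80)^2 = (-d^5 - 2*d^4 + 11*d^3 + 36*d^2 + 220*d - 120)/(d^7 - 12*d^6 + 25*d^5 + 158*d^4 - 452*d^3 - 952*d^2 + 1920*d + 3200)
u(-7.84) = -0.06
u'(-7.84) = -0.00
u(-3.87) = -0.07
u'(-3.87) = 0.02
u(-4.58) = -0.07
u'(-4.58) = 0.00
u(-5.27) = -0.07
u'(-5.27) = -0.00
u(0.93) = -0.00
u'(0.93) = 0.03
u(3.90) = 20.38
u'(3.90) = 230.63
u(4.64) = -12.70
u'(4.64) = -19.50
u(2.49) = 0.27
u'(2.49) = 0.50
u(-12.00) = -0.05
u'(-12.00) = 0.00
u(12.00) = 0.18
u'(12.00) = -0.03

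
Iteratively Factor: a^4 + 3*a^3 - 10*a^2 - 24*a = (a + 4)*(a^3 - a^2 - 6*a) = a*(a + 4)*(a^2 - a - 6) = a*(a - 3)*(a + 4)*(a + 2)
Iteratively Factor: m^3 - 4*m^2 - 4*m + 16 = (m + 2)*(m^2 - 6*m + 8) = (m - 2)*(m + 2)*(m - 4)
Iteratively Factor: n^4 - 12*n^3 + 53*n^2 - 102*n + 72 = (n - 2)*(n^3 - 10*n^2 + 33*n - 36) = (n - 4)*(n - 2)*(n^2 - 6*n + 9) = (n - 4)*(n - 3)*(n - 2)*(n - 3)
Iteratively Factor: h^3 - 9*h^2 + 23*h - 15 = (h - 1)*(h^2 - 8*h + 15) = (h - 5)*(h - 1)*(h - 3)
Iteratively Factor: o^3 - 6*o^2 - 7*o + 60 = (o - 4)*(o^2 - 2*o - 15) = (o - 4)*(o + 3)*(o - 5)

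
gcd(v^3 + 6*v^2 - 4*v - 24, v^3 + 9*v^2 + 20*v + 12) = v^2 + 8*v + 12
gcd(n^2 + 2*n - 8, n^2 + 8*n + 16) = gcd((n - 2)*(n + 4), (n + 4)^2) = n + 4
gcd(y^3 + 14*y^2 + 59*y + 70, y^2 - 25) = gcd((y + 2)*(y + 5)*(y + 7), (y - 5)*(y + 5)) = y + 5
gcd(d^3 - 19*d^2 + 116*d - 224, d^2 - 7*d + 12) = d - 4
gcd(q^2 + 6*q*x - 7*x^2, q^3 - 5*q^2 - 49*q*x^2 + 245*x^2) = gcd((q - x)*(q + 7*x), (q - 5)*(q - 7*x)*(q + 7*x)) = q + 7*x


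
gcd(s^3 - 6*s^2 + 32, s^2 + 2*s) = s + 2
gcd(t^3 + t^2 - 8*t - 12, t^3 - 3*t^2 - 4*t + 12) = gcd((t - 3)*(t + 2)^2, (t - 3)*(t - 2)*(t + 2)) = t^2 - t - 6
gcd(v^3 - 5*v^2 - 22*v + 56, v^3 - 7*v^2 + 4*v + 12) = v - 2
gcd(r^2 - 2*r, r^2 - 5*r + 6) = r - 2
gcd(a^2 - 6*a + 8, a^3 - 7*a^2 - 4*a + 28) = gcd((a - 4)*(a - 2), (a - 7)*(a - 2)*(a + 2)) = a - 2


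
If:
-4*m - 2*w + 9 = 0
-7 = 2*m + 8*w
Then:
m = 43/14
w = -23/14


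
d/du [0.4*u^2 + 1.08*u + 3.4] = 0.8*u + 1.08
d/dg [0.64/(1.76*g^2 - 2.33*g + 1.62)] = (1.4912 - 2.2528*g)/(1.76*g^2 - 2.33*g + 1.62)^2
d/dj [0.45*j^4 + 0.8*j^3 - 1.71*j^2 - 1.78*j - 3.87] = 1.8*j^3 + 2.4*j^2 - 3.42*j - 1.78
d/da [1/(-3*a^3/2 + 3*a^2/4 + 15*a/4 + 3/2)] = 4*(6*a^2 - 2*a - 5)/(3*(-2*a^3 + a^2 + 5*a + 2)^2)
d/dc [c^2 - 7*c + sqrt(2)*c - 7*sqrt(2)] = 2*c - 7 + sqrt(2)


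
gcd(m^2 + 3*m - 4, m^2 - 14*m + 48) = 1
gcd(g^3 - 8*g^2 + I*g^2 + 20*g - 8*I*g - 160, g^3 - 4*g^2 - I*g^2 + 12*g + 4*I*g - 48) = g - 4*I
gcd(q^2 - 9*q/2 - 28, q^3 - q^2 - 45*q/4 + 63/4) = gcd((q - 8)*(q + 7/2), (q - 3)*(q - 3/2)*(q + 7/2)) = q + 7/2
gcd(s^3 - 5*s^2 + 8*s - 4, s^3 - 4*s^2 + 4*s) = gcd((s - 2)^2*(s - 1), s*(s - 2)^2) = s^2 - 4*s + 4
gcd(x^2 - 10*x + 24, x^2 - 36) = x - 6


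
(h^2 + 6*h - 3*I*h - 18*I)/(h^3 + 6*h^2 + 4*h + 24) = (h - 3*I)/(h^2 + 4)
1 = 1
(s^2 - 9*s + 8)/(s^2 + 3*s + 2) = (s^2 - 9*s + 8)/(s^2 + 3*s + 2)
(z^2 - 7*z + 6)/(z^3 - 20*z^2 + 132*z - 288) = (z - 1)/(z^2 - 14*z + 48)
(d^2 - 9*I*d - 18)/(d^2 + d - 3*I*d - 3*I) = (d - 6*I)/(d + 1)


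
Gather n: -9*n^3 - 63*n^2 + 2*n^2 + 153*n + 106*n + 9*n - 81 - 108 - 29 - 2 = -9*n^3 - 61*n^2 + 268*n - 220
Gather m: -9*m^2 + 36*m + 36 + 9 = -9*m^2 + 36*m + 45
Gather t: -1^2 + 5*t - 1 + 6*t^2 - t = 6*t^2 + 4*t - 2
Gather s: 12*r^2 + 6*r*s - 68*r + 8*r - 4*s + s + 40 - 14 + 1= 12*r^2 - 60*r + s*(6*r - 3) + 27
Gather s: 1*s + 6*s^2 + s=6*s^2 + 2*s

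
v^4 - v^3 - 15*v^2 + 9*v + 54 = (v - 3)^2*(v + 2)*(v + 3)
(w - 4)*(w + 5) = w^2 + w - 20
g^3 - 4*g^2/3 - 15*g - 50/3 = (g - 5)*(g + 5/3)*(g + 2)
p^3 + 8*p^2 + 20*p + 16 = (p + 2)^2*(p + 4)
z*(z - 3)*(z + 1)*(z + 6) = z^4 + 4*z^3 - 15*z^2 - 18*z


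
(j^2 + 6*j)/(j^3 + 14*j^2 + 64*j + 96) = j/(j^2 + 8*j + 16)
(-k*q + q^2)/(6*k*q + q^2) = (-k + q)/(6*k + q)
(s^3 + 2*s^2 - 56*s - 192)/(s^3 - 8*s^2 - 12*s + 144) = (s^2 - 2*s - 48)/(s^2 - 12*s + 36)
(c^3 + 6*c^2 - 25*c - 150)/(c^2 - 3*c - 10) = (c^2 + 11*c + 30)/(c + 2)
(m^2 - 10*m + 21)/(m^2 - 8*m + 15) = (m - 7)/(m - 5)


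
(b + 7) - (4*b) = 7 - 3*b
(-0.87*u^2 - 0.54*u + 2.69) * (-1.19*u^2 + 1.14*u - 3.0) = 1.0353*u^4 - 0.3492*u^3 - 1.2067*u^2 + 4.6866*u - 8.07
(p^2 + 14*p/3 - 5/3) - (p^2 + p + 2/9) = 11*p/3 - 17/9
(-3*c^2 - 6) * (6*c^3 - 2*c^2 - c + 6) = -18*c^5 + 6*c^4 - 33*c^3 - 6*c^2 + 6*c - 36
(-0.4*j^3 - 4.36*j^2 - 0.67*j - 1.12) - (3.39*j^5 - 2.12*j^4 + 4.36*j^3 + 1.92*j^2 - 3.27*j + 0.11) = -3.39*j^5 + 2.12*j^4 - 4.76*j^3 - 6.28*j^2 + 2.6*j - 1.23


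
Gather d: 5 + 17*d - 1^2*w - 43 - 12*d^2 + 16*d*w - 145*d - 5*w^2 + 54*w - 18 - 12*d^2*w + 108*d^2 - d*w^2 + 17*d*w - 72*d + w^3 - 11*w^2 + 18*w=d^2*(96 - 12*w) + d*(-w^2 + 33*w - 200) + w^3 - 16*w^2 + 71*w - 56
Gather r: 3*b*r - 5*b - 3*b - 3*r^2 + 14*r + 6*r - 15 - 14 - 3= -8*b - 3*r^2 + r*(3*b + 20) - 32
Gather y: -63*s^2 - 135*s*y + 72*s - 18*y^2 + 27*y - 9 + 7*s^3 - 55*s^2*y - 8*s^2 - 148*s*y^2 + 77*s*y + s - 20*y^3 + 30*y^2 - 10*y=7*s^3 - 71*s^2 + 73*s - 20*y^3 + y^2*(12 - 148*s) + y*(-55*s^2 - 58*s + 17) - 9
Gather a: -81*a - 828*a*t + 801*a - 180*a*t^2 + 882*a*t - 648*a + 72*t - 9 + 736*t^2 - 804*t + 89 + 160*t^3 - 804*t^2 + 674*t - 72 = a*(-180*t^2 + 54*t + 72) + 160*t^3 - 68*t^2 - 58*t + 8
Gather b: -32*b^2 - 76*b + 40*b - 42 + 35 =-32*b^2 - 36*b - 7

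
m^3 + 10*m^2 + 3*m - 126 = (m - 3)*(m + 6)*(m + 7)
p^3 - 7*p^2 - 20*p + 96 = (p - 8)*(p - 3)*(p + 4)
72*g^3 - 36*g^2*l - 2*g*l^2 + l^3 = (-6*g + l)*(-2*g + l)*(6*g + l)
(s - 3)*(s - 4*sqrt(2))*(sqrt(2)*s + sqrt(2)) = sqrt(2)*s^3 - 8*s^2 - 2*sqrt(2)*s^2 - 3*sqrt(2)*s + 16*s + 24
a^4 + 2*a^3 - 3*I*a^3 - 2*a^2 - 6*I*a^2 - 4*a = a*(a + 2)*(a - 2*I)*(a - I)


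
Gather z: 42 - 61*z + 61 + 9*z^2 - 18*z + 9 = 9*z^2 - 79*z + 112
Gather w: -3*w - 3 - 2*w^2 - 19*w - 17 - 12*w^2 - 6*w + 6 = -14*w^2 - 28*w - 14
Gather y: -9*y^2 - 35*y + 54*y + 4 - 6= -9*y^2 + 19*y - 2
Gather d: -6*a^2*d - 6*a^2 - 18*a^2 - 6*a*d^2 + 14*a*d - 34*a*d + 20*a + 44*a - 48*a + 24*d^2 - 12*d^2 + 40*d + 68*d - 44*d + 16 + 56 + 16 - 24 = -24*a^2 + 16*a + d^2*(12 - 6*a) + d*(-6*a^2 - 20*a + 64) + 64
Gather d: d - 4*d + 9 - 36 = -3*d - 27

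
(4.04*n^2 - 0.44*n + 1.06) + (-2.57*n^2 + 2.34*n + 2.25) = 1.47*n^2 + 1.9*n + 3.31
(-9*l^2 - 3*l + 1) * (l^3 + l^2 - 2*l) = -9*l^5 - 12*l^4 + 16*l^3 + 7*l^2 - 2*l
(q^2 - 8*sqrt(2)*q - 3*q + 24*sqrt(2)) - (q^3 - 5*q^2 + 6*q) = -q^3 + 6*q^2 - 8*sqrt(2)*q - 9*q + 24*sqrt(2)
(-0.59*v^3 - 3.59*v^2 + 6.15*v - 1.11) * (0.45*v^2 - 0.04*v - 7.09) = -0.2655*v^5 - 1.5919*v^4 + 7.0942*v^3 + 24.7076*v^2 - 43.5591*v + 7.8699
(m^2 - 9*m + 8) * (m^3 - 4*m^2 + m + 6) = m^5 - 13*m^4 + 45*m^3 - 35*m^2 - 46*m + 48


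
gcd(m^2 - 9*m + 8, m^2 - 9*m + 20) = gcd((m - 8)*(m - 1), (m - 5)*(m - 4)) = 1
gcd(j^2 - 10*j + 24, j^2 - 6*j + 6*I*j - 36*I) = j - 6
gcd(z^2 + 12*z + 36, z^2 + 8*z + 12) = z + 6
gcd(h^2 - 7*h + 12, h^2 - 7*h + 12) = h^2 - 7*h + 12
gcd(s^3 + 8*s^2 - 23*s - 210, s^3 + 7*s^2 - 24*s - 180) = s^2 + s - 30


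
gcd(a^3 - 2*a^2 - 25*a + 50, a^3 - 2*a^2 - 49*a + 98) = a - 2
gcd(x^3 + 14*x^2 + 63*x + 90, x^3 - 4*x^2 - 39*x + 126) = x + 6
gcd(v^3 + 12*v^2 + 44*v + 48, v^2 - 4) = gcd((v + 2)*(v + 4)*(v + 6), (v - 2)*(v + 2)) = v + 2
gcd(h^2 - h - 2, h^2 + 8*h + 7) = h + 1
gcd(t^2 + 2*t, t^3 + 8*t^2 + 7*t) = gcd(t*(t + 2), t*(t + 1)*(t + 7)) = t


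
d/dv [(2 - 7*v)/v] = -2/v^2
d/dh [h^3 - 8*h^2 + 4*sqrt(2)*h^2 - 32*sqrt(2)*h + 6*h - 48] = 3*h^2 - 16*h + 8*sqrt(2)*h - 32*sqrt(2) + 6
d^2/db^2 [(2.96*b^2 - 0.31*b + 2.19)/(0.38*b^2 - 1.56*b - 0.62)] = (-4.44089209850063e-16*b^4 + 3.419848*b^3 + 6.081672*b^2 - 8.227608*b + 14.566408)/(0.054872*b^6 - 0.675792*b^5 + 2.50572*b^4 - 1.5912*b^3 - 4.08828*b^2 - 1.798992*b - 0.238328)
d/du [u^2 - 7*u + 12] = 2*u - 7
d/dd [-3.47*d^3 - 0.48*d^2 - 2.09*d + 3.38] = -10.41*d^2 - 0.96*d - 2.09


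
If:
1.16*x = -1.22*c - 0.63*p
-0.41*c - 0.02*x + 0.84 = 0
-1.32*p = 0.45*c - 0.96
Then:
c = 2.16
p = -0.01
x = -2.27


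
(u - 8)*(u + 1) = u^2 - 7*u - 8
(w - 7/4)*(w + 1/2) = w^2 - 5*w/4 - 7/8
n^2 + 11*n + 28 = (n + 4)*(n + 7)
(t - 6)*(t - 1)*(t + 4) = t^3 - 3*t^2 - 22*t + 24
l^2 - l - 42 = (l - 7)*(l + 6)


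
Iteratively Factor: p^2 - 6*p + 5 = (p - 1)*(p - 5)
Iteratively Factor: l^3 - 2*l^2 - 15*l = (l)*(l^2 - 2*l - 15) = l*(l + 3)*(l - 5)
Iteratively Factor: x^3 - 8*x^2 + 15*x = (x - 5)*(x^2 - 3*x) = (x - 5)*(x - 3)*(x)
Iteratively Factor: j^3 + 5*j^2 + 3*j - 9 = (j - 1)*(j^2 + 6*j + 9) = (j - 1)*(j + 3)*(j + 3)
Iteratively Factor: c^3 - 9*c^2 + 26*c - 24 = (c - 4)*(c^2 - 5*c + 6) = (c - 4)*(c - 2)*(c - 3)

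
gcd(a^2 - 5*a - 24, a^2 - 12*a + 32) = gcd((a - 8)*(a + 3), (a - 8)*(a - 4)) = a - 8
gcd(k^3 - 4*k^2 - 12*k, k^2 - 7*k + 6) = k - 6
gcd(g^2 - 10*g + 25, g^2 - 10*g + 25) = g^2 - 10*g + 25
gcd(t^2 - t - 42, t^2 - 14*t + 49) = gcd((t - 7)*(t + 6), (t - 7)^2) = t - 7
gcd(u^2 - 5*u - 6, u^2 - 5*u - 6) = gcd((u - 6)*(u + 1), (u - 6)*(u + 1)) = u^2 - 5*u - 6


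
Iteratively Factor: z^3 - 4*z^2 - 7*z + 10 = (z - 5)*(z^2 + z - 2) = (z - 5)*(z - 1)*(z + 2)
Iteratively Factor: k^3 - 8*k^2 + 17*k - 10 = (k - 2)*(k^2 - 6*k + 5) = (k - 2)*(k - 1)*(k - 5)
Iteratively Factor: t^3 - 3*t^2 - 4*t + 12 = (t - 2)*(t^2 - t - 6) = (t - 2)*(t + 2)*(t - 3)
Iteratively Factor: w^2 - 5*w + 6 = (w - 3)*(w - 2)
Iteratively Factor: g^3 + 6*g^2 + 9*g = (g)*(g^2 + 6*g + 9) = g*(g + 3)*(g + 3)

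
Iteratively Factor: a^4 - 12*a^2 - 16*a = (a)*(a^3 - 12*a - 16) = a*(a + 2)*(a^2 - 2*a - 8) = a*(a + 2)^2*(a - 4)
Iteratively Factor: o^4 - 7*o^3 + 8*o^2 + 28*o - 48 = (o + 2)*(o^3 - 9*o^2 + 26*o - 24) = (o - 4)*(o + 2)*(o^2 - 5*o + 6) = (o - 4)*(o - 3)*(o + 2)*(o - 2)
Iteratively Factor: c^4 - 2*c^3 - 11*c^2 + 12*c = (c)*(c^3 - 2*c^2 - 11*c + 12) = c*(c - 1)*(c^2 - c - 12) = c*(c - 1)*(c + 3)*(c - 4)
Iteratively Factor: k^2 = (k)*(k)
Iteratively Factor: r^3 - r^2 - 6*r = (r)*(r^2 - r - 6) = r*(r - 3)*(r + 2)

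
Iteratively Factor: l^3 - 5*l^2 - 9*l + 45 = (l + 3)*(l^2 - 8*l + 15) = (l - 3)*(l + 3)*(l - 5)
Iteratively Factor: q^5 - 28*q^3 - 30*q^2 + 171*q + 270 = (q + 3)*(q^4 - 3*q^3 - 19*q^2 + 27*q + 90) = (q - 3)*(q + 3)*(q^3 - 19*q - 30) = (q - 3)*(q + 2)*(q + 3)*(q^2 - 2*q - 15) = (q - 3)*(q + 2)*(q + 3)^2*(q - 5)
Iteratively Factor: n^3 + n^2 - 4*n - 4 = (n - 2)*(n^2 + 3*n + 2) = (n - 2)*(n + 1)*(n + 2)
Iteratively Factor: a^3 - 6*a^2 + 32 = (a - 4)*(a^2 - 2*a - 8) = (a - 4)^2*(a + 2)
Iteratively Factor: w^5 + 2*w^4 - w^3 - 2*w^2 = (w)*(w^4 + 2*w^3 - w^2 - 2*w) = w*(w + 1)*(w^3 + w^2 - 2*w) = w*(w + 1)*(w + 2)*(w^2 - w) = w^2*(w + 1)*(w + 2)*(w - 1)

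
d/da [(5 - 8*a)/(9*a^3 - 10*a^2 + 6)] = (-72*a^3 + 80*a^2 + a*(8*a - 5)*(27*a - 20) - 48)/(9*a^3 - 10*a^2 + 6)^2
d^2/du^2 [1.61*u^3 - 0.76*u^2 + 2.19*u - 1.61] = 9.66*u - 1.52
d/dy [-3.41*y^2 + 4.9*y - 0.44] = 4.9 - 6.82*y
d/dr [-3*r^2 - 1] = -6*r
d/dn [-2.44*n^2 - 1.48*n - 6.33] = -4.88*n - 1.48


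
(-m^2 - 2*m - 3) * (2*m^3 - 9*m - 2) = -2*m^5 - 4*m^4 + 3*m^3 + 20*m^2 + 31*m + 6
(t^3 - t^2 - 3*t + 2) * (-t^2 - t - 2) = -t^5 + 2*t^3 + 3*t^2 + 4*t - 4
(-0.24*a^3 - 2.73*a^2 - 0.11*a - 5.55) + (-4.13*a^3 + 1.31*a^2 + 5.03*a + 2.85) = -4.37*a^3 - 1.42*a^2 + 4.92*a - 2.7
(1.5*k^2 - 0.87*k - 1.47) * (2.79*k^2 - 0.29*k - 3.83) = 4.185*k^4 - 2.8623*k^3 - 9.594*k^2 + 3.7584*k + 5.6301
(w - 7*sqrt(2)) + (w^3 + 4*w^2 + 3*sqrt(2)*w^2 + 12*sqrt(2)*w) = w^3 + 4*w^2 + 3*sqrt(2)*w^2 + w + 12*sqrt(2)*w - 7*sqrt(2)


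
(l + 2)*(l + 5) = l^2 + 7*l + 10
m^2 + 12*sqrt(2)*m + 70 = (m + 5*sqrt(2))*(m + 7*sqrt(2))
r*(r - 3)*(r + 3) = r^3 - 9*r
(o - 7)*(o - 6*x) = o^2 - 6*o*x - 7*o + 42*x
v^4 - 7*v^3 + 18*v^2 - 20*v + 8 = (v - 2)^3*(v - 1)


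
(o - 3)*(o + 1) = o^2 - 2*o - 3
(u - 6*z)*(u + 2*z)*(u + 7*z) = u^3 + 3*u^2*z - 40*u*z^2 - 84*z^3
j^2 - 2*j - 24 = (j - 6)*(j + 4)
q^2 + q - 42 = (q - 6)*(q + 7)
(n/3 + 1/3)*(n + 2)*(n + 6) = n^3/3 + 3*n^2 + 20*n/3 + 4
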